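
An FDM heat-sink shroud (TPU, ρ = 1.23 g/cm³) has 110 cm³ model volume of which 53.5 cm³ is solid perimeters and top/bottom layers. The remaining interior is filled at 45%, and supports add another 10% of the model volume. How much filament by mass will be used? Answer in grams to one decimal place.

110.6 g

Infill region = 110 − 53.5, so 56.5 cm³.
Infill volume = 0.45 × 56.5 = 25.425 cm³.
Support = 0.10 × 110, so 11 cm³.
Deposited volume = 53.5 + 25.425 + 11, so 89.925 cm³.
Mass: 89.925 × 1.23 → 110.60775 g.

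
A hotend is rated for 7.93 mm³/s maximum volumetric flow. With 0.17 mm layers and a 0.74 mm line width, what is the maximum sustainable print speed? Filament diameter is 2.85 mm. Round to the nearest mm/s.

63 mm/s

Extrusion cross-section = 0.17 × 0.74, so 0.1258 mm².
Max speed = 7.93 / 0.1258 = 63.04 ≈ 63 mm/s.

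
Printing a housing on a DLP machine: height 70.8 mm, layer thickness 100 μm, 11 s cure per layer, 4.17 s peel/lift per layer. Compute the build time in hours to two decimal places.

2.98 hours

Number of layers: 70.8 / 0.1 → 708 (rounded up).
Per-layer time = 11 + 4.17 = 15.17 s.
Build time: 708 × 15.17 s = 10740.36 s, i.e. 2.98 hours.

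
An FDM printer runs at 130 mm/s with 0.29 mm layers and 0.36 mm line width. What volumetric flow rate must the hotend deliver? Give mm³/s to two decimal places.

13.57

A = 0.29 × 0.36 = 0.1044 mm².
Volumetric flow = 130 × 0.1044 = 13.57 mm³/s.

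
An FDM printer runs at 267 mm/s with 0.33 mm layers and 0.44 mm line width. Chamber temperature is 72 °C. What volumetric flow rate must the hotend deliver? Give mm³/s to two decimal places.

38.77

A = 0.33 × 0.44 = 0.1452 mm².
Volumetric flow = 267 × 0.1452 = 38.77 mm³/s.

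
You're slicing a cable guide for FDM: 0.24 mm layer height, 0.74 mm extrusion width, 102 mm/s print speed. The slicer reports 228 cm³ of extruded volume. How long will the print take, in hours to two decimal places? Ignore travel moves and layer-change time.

3.50 hours

Bead cross-section: 0.24 × 0.74 → 0.1776 mm².
Toolpath length = 228 cm³ / 0.1776 mm² = 228000 / 0.1776 = 1283783.8 mm.
Time extruding: 1283783.8 / 102 → 12586.1 s.
In the requested units: 12586.1 s = 3.50 hours.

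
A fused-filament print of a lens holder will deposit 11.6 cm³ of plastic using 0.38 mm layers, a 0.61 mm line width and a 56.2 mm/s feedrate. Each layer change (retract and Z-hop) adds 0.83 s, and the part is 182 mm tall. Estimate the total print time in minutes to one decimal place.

Line area: 0.38 × 0.61 → 0.2318 mm².
Path length: 11600 mm³ / 0.2318 mm² → 50043.1 mm.
Time extruding = 50043.1 / 56.2 = 890.4 s.
Layers = ⌈182/0.38⌉ = 479.
Non-print overhead = 479 × 0.83, so 397.57 s.
Altogether 890.4 + 397.57 = 1287.97 s, i.e. 21.5 minutes.

21.5 minutes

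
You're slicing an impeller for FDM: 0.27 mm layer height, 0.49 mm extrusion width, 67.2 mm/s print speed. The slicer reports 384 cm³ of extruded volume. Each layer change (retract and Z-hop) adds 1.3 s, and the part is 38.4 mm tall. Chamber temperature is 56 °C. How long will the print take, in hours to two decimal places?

12.05 hours

Line area: 0.27 × 0.49 → 0.1323 mm².
Toolpath length = 384 cm³ / 0.1323 mm² = 384000 / 0.1323 = 2902494.3 mm.
Print-move time = 2902494.3 / 67.2 = 43191.9 s.
Layers = ⌈38.4/0.27⌉ = 143.
Layer-change overhead = 143 × 1.3 = 185.9 s.
Altogether 43191.9 + 185.9 = 43377.8 s, i.e. 12.05 hours.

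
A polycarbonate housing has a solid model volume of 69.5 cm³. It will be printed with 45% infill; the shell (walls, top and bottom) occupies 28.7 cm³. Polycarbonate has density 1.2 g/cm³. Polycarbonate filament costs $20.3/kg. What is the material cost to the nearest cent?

Volume inside the shell: 69.5 − 28.7 → 40.8 cm³.
Deposited infill = 0.45 × 40.8, so 18.36 cm³.
Deposited volume = 28.7 + 18.36, so 47.06 cm³.
Mass = 47.06 × 1.2 = 56.472 g.
Cost = 56.472 g / 1000 × $20.3/kg = $1.15.

$1.15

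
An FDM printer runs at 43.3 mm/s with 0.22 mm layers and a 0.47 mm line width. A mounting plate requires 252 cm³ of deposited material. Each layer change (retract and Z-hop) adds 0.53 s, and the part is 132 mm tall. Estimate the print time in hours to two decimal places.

Extrusion cross-section = 0.22 × 0.47, so 0.1034 mm².
Toolpath length = 252 cm³ / 0.1034 mm² = 252000 / 0.1034 = 2437137.3 mm.
Print-move time = 2437137.3 / 43.3 = 56284.9 s.
Layer count = ceil(132 / 0.22) = 600.
Layer-change overhead = 600 × 0.53 = 318 s.
Total = 56284.9 + 318 = 56602.9 s = 15.72 hours.

15.72 hours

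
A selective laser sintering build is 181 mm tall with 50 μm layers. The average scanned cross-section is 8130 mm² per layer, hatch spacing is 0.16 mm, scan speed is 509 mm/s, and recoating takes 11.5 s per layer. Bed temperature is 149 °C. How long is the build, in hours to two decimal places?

Layer count = ceil(181 / 0.05) = 3620.
Scan path per layer: 8130 / 0.16 → 50812.5 mm.
Laser time per layer = 50812.5 / 509, so 99.8281 s.
Layer cycle: 99.8281 + 11.5 → 111.3281 s.
3620 layers × 111.3281 s/layer = 403007.722 s, i.e. 111.95 hours.

111.95 hours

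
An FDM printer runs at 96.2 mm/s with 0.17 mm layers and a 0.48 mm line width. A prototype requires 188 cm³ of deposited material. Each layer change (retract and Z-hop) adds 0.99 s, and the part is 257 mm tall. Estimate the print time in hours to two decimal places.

Extrusion cross-section = 0.17 × 0.48, so 0.0816 mm².
Toolpath length = 188 cm³ / 0.0816 mm² = 188000 / 0.0816 = 2303921.6 mm.
Print-move time = 2303921.6 / 96.2, so 23949.3 s.
Number of layers: 257 / 0.17 → 1512 (rounded up).
Layer-change overhead = 1512 × 0.99, so 1496.88 s.
Total = 23949.3 + 1496.88 = 25446.18 s = 7.07 hours.

7.07 hours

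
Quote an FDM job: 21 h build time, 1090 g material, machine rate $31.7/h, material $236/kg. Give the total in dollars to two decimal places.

Machine-time cost = 31.7 × 21 = $665.70.
Feedstock cost = 236 × 1090/1000, so $257.24.
Total = 665.70 + 257.24 = $922.94.

$922.94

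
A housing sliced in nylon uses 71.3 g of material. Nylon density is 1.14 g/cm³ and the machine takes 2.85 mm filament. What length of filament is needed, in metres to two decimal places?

9.80 m

Volume = 71.3 g / 1.14 g·cm⁻³ = 62.5439 cm³ = 62543.9 mm³.
A = π r² = π × 1.425² = 6.3794 mm².
Length = 62543.9 / 6.3794 = 9804.04 mm = 9.80 m.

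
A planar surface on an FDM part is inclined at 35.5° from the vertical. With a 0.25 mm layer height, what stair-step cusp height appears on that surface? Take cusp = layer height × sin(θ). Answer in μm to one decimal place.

h_c = t·sin θ = 0.25 × 0.5807 = 0.145175 mm (145.2 μm).

145.2 μm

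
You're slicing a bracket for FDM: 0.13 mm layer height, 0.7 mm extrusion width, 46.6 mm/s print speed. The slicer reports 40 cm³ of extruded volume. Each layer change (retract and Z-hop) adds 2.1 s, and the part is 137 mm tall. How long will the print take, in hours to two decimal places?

Extrusion cross-section = 0.13 × 0.7, so 0.091 mm².
Total extruded path = 40000/0.091 = 439560.4 mm.
Extrusion time: 439560.4 / 46.6 → 9432.6 s.
Layer count = ceil(137 / 0.13) = 1054.
Layer-change overhead = 1054 × 2.1, so 2213.4 s.
Altogether 9432.6 + 2213.4 = 11646 s, i.e. 3.24 hours.

3.24 hours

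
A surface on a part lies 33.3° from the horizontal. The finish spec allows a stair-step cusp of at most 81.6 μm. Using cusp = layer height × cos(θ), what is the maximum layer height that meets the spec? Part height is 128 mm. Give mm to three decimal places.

cos(33.3°) = 0.8358; t_max = 0.0816/0.8358 = 0.098 mm.

0.098 mm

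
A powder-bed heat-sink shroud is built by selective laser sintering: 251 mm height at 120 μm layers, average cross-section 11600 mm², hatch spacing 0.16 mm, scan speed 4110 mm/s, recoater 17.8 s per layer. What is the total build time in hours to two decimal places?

20.59 hours

Layer count = ceil(251 / 0.12) = 2092.
Hatch length per layer: 11600 / 0.16 → 72500 mm.
Scan time per layer = 72500 / 4110, so 17.6399 s.
Layer cycle = 17.6399 + 17.8 = 35.4399 s.
2092 layers × 35.4399 s/layer = 74140.2708 s, i.e. 20.59 hours.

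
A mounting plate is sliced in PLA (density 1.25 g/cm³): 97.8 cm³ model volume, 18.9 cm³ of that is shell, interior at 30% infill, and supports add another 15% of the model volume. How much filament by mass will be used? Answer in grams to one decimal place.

71.6 g

Interior volume = 97.8 − 18.9, so 78.9 cm³.
Infill volume = 0.30 × 78.9 = 23.67 cm³.
Support: 0.15 × 97.8 → 14.67 cm³.
Total extruded: 18.9 + 23.67 + 14.67 → 57.24 cm³.
Mass: 57.24 × 1.25 → 71.55 g.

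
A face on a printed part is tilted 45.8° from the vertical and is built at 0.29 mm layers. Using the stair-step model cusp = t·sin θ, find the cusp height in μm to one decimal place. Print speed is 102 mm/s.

sin(45.8°) = 0.7169, so cusp = 0.29 × 0.7169 = 0.207901 mm → 207.9 μm.

207.9 μm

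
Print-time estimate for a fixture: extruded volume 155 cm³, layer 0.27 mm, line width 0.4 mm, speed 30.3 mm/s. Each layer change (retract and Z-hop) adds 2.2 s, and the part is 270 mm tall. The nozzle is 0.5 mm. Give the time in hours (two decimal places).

Bead cross-section: 0.27 × 0.4 → 0.108 mm².
Total extruded path = 155000/0.108 = 1435185.2 mm.
Print-move time: 1435185.2 / 30.3 → 47365.8 s.
Number of layers: 270 / 0.27 → 1000 (rounded up).
Z-hop total = 1000 × 2.2, so 2200 s.
Altogether 47365.8 + 2200 = 49565.8 s, i.e. 13.77 hours.

13.77 hours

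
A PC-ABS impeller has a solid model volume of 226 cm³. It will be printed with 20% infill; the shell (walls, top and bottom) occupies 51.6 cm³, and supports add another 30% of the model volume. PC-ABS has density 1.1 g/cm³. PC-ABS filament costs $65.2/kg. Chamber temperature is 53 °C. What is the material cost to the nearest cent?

$11.06

Volume inside the shell: 226 − 51.6 → 174.4 cm³.
Deposited infill = 0.20 × 174.4, so 34.88 cm³.
Support = 0.30 × 226, so 67.8 cm³.
Total extruded = 51.6 + 34.88 + 67.8 = 154.28 cm³.
Mass: 154.28 × 1.1 → 169.708 g.
Cost = 169.708 g / 1000 × $65.2/kg = $11.06.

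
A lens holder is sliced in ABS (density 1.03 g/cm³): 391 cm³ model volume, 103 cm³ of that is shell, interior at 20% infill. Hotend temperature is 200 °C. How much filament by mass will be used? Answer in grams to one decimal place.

Infill region: 391 − 103 → 288 cm³.
Deposited infill: 0.20 × 288 → 57.6 cm³.
Deposited volume: 103 + 57.6 → 160.6 cm³.
Mass: 160.6 × 1.03 → 165.418 g.

165.4 g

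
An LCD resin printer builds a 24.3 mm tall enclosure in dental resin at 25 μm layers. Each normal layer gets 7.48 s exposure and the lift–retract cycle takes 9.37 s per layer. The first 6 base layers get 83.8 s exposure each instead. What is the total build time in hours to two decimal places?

Layer count = ceil(24.3 / 0.025) = 972.
Bottom layers = 6 × (83.8 + 9.37), so 559.02 s.
Remaining layers = 966 × (7.48 + 9.37) = 16277.1 s.
Sum: 559.02 + 16277.1 = 16836.12 s → 4.68 hours.

4.68 hours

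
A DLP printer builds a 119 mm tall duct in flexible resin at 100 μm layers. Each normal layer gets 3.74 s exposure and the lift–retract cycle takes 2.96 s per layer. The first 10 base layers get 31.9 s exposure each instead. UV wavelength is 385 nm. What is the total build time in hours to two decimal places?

2.29 hours

Layers = ⌈119/0.1⌉ = 1190.
Base layers = 10 × (31.9 + 2.96), so 348.6 s.
Normal layers: 1180 × (3.74 + 2.96) → 7906 s.
Sum: 348.6 + 7906 = 8254.6 s → 2.29 hours.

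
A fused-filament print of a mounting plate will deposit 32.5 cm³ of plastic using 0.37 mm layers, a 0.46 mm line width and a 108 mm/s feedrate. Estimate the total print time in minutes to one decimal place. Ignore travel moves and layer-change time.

29.5 minutes

Line area = 0.37 × 0.46 = 0.1702 mm².
Toolpath length = 32.5 cm³ / 0.1702 mm² = 32500 / 0.1702 = 190951.8 mm.
Extrusion time: 190951.8 / 108 → 1768.1 s.
In the requested units: 1768.1 s = 29.5 minutes.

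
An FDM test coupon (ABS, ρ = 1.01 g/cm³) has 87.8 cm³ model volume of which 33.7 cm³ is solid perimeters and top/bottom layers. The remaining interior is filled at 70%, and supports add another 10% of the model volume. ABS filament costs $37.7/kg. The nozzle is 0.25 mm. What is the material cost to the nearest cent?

Interior volume: 87.8 − 33.7 → 54.1 cm³.
Deposited infill = 0.70 × 54.1 = 37.87 cm³.
Support = 0.10 × 87.8 = 8.78 cm³.
Deposited volume = 33.7 + 37.87 + 8.78, so 80.35 cm³.
Mass: 80.35 × 1.01 → 81.1535 g.
Cost = 81.1535 g / 1000 × $37.7/kg = $3.06.

$3.06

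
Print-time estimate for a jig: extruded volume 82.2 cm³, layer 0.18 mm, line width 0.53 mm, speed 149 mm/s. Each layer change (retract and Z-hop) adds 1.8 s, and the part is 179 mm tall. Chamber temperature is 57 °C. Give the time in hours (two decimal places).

2.10 hours

Bead cross-section = 0.18 × 0.53 = 0.0954 mm².
Toolpath length = 82.2 cm³ / 0.0954 mm² = 82200 / 0.0954 = 861635.2 mm.
Time extruding = 861635.2 / 149, so 5782.8 s.
Layer count = ceil(179 / 0.18) = 995.
Layer-change overhead = 995 × 1.8 = 1791 s.
Total = 5782.8 + 1791 = 7573.8 s = 2.10 hours.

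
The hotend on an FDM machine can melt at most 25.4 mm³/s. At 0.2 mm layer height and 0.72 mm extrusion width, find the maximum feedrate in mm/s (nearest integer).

A = 0.2 × 0.72, so 0.144 mm².
Max speed = 25.4 / 0.144 = 176.39 ≈ 176 mm/s.

176 mm/s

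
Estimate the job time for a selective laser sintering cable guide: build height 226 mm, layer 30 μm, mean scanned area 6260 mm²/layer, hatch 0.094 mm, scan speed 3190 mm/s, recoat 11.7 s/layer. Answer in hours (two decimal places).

Layer count = ceil(226 / 0.03) = 7534.
Scan path per layer = 6260 / 0.094 = 66595.7 mm.
Per-layer scan time = 66595.7 / 3190 = 20.8764 s.
Time per layer: 20.8764 + 11.7 → 32.5764 s.
Total: 7534 × 32.5764 s = 245430.5976 s → 68.18 hours.

68.18 hours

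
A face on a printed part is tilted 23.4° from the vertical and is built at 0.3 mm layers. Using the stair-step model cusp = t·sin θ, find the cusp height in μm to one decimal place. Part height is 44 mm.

sin(23.4°) = 0.3971, so cusp = 0.3 × 0.3971 = 0.11913 mm → 119.1 μm.

119.1 μm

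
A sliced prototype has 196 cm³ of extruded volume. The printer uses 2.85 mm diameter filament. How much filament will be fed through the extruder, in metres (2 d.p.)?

A = π r² = π × 1.425² = 6.3794 mm².
Length = 196 cm³ / 6.3794 mm² = 196000 / 6.3794 = 30723.89 mm = 30.72 m.

30.72 m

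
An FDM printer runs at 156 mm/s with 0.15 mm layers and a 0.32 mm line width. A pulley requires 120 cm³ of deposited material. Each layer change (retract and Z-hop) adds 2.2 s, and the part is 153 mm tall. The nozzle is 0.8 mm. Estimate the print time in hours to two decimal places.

Bead cross-section = 0.15 × 0.32 = 0.048 mm².
Total extruded path = 120000/0.048 = 2500000 mm.
Time extruding = 2500000 / 156, so 16025.6 s.
Number of layers: 153 / 0.15 → 1020 (rounded up).
Layer-change overhead = 1020 × 2.2 = 2244 s.
Total = 16025.6 + 2244 = 18269.6 s = 5.07 hours.

5.07 hours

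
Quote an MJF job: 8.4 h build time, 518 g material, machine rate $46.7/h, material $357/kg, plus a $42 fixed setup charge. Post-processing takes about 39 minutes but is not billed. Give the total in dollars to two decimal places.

$619.21

Machine cost = 46.7 × 8.4 = $392.28.
Material charge = 357 × 518/1000, so $184.926.
Total = 392.28 + 184.926 + 42 = 619.206 ≈ $619.21.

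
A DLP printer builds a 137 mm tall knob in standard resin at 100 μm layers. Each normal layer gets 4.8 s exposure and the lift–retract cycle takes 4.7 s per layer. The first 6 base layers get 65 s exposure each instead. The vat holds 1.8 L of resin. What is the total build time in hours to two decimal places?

Layers = ⌈137/0.1⌉ = 1370.
Burn-in layers = 6 × (65 + 4.7), so 418.2 s.
Normal layers = 1364 × (4.8 + 4.7) = 12958 s.
Sum: 418.2 + 12958 = 13376.2 s → 3.72 hours.

3.72 hours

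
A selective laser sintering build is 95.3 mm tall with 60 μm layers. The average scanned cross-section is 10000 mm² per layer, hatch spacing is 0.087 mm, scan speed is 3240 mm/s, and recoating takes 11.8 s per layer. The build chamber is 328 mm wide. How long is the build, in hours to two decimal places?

Number of layers: 95.3 / 0.06 → 1589 (rounded up).
Scan path per layer = 10000 / 0.087, so 114942.5 mm.
Laser time per layer = 114942.5 / 3240 = 35.4761 s.
Layer cycle = 35.4761 + 11.8, so 47.2761 s.
Build time = 1589 × 47.2761 = 75121.7229 s = 20.87 hours.

20.87 hours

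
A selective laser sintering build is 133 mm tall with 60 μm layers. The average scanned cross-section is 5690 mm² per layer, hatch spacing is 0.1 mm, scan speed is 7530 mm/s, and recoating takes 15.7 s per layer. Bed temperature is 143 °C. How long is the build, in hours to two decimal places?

Number of layers: 133 / 0.06 → 2217 (rounded up).
Per-layer scan distance: 5690 / 0.1 → 56900 mm.
Scan time per layer = 56900 / 7530, so 7.5564 s.
Time per layer: 7.5564 + 15.7 → 23.2564 s.
Build time = 2217 × 23.2564 = 51559.4388 s = 14.32 hours.

14.32 hours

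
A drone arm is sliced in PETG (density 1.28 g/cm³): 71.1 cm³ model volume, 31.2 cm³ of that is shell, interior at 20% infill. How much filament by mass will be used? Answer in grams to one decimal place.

Volume inside the shell = 71.1 − 31.2 = 39.9 cm³.
Infill volume = 0.20 × 39.9 = 7.98 cm³.
Total extruded: 31.2 + 7.98 → 39.18 cm³.
Mass = 39.18 × 1.28, so 50.1504 g.

50.2 g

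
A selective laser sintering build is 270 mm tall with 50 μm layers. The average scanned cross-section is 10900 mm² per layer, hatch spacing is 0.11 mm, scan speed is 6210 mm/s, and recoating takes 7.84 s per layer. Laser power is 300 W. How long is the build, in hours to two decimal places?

35.70 hours

Layers = ⌈270/0.05⌉ = 5400.
Hatch length per layer = 10900 / 0.11 = 99090.9 mm.
Laser time per layer = 99090.9 / 6210 = 15.9567 s.
Layer cycle = 15.9567 + 7.84, so 23.7967 s.
Build time = 5400 × 23.7967 = 128502.18 s = 35.70 hours.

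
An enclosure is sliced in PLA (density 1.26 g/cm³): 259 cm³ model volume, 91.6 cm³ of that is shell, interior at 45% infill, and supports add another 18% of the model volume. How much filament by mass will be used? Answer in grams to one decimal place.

269.1 g

Volume inside the shell: 259 − 91.6 → 167.4 cm³.
Deposited infill: 0.45 × 167.4 → 75.33 cm³.
Support = 0.18 × 259 = 46.62 cm³.
Total extruded = 91.6 + 75.33 + 46.62 = 213.55 cm³.
Mass: 213.55 × 1.26 → 269.073 g.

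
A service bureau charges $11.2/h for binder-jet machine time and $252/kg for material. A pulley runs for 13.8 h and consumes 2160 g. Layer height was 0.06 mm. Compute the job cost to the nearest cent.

$698.88

Machine-time cost = 11.2 × 13.8 = $154.56.
Feedstock cost: 252 × 2160/1000 → $544.32.
Total = 154.56 + 544.32 = $698.88.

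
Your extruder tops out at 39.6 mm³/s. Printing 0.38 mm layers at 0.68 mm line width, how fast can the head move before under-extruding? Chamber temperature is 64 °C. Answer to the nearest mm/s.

Bead cross-section = 0.38 × 0.68, so 0.2584 mm².
v_max = Q/A = 39.6/0.2584 = 153.25 mm/s → 153 mm/s.

153 mm/s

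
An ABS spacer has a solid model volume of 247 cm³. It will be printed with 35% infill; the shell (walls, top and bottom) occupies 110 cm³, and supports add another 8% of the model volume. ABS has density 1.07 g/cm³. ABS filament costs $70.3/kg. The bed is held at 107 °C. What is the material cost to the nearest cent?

Interior volume = 247 − 110 = 137 cm³.
Deposited infill = 0.35 × 137, so 47.95 cm³.
Support: 0.08 × 247 → 19.76 cm³.
Total extruded = 110 + 47.95 + 19.76, so 177.71 cm³.
Mass = 177.71 × 1.07, so 190.1497 g.
At $70.3/kg: 190.1497/1000 × 70.3 = $13.37.

$13.37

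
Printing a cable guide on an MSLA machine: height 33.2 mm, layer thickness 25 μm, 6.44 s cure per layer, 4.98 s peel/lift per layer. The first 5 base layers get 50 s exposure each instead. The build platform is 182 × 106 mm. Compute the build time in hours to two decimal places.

Number of layers: 33.2 / 0.025 → 1328 (rounded up).
Burn-in layers: 5 × (50 + 4.98) → 274.9 s.
Normal layers = 1323 × (6.44 + 4.98), so 15108.66 s.
Total = 274.9 + 15108.66 = 15383.56 s = 4.27 hours.

4.27 hours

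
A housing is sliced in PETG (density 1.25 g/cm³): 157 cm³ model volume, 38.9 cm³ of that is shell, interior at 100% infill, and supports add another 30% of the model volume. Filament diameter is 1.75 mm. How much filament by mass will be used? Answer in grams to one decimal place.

Volume inside the shell = 157 − 38.9 = 118.1 cm³.
Deposited infill = 1.00 × 118.1, so 118.1 cm³.
Support: 0.30 × 157 → 47.1 cm³.
Total printed volume = 38.9 + 118.1 + 47.1 = 204.1 cm³.
Mass = 204.1 × 1.25, so 255.125 g.

255.1 g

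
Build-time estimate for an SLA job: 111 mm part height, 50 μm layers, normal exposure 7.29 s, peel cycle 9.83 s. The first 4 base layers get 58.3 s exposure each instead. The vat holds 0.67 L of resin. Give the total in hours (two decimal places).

Number of layers: 111 / 0.05 → 2220 (rounded up).
Base layers = 4 × (58.3 + 9.83) = 272.52 s.
Normal layers = 2216 × (7.29 + 9.83) = 37937.92 s.
Total = 272.52 + 37937.92 = 38210.44 s = 10.61 hours.

10.61 hours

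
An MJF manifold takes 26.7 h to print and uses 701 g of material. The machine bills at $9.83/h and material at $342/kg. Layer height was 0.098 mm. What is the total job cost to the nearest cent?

Machine-time cost = 9.83 × 26.7, so $262.461.
Material charge = 342 × 701/1000 = $239.742.
Job cost: 262.461 + 239.742 = 502.203 ≈ $502.20.

$502.20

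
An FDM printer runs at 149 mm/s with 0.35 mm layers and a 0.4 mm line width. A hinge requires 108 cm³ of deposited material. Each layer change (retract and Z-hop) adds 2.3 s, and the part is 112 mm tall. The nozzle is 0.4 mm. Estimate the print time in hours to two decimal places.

Line area = 0.35 × 0.4 = 0.14 mm².
Total extruded path = 108000/0.14 = 771428.6 mm.
Time extruding = 771428.6 / 149 = 5177.4 s.
Layer count = ceil(112 / 0.35) = 320.
Z-hop total = 320 × 2.3 = 736 s.
Total = 5177.4 + 736 = 5913.4 s = 1.64 hours.

1.64 hours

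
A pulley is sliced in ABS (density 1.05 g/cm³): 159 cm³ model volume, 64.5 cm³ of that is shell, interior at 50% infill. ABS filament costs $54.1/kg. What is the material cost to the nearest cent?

$6.35

Infill region = 159 − 64.5, so 94.5 cm³.
Deposited infill = 0.50 × 94.5, so 47.25 cm³.
Deposited volume: 64.5 + 47.25 → 111.75 cm³.
Mass = 111.75 × 1.05 = 117.3375 g.
At $54.1/kg: 117.3375/1000 × 54.1 = $6.35.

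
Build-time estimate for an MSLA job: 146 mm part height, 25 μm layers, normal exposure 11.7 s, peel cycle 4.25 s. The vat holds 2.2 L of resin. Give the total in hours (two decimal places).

Layer count = ceil(146 / 0.025) = 5840.
Per-layer time: 11.7 + 4.25 → 15.95 s.
Total = 5840 × 15.95 = 93148 s = 25.87 hours.

25.87 hours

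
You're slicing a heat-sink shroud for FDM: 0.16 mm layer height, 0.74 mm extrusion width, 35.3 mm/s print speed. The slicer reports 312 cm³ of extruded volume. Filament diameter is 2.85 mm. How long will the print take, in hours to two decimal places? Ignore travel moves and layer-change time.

Bead cross-section: 0.16 × 0.74 → 0.1184 mm².
Total extruded path = 312000/0.1184 = 2635135.1 mm.
Time extruding = 2635135.1 / 35.3 = 74649.7 s.
That's 74649.7 s → 20.74 hours.

20.74 hours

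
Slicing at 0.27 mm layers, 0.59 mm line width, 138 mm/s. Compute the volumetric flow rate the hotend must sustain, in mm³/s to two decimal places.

21.98

Extrusion cross-section: 0.27 × 0.59 → 0.1593 mm².
Q = v·A = 138 × 0.1593 = 21.98 mm³/s.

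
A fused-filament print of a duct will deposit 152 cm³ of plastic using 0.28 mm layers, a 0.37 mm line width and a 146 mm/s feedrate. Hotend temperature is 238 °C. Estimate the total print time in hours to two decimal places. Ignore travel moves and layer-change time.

Extrusion cross-section = 0.28 × 0.37, so 0.1036 mm².
Total extruded path = 152000/0.1036 = 1467181.5 mm.
Extrusion time: 1467181.5 / 146 → 10049.2 s.
Converting: 10049.2 s = 2.79 hours.

2.79 hours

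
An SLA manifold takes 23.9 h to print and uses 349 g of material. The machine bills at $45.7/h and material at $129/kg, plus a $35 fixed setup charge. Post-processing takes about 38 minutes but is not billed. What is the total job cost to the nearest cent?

Machine-time cost = 45.7 × 23.9 = $1092.23.
Feedstock cost = 129 × 349/1000, so $45.021.
Total = 1092.23 + 45.021 + 35 = 1172.251 ≈ $1172.25.

$1172.25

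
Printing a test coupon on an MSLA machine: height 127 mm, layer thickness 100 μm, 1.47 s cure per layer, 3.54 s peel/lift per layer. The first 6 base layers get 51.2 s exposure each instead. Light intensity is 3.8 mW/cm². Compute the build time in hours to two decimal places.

1.85 hours

Number of layers: 127 / 0.1 → 1270 (rounded up).
Base layers: 6 × (51.2 + 3.54) → 328.44 s.
Remaining layers = 1264 × (1.47 + 3.54) = 6332.64 s.
Total = 328.44 + 6332.64 = 6661.08 s = 1.85 hours.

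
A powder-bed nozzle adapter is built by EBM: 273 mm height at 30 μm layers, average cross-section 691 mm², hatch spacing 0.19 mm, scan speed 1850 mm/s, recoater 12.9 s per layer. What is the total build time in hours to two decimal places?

37.58 hours

Number of layers: 273 / 0.03 → 9100 (rounded up).
Per-layer scan distance = 691 / 0.19 = 3636.8 mm.
Beam time per layer = 3636.8 / 1850 = 1.9658 s.
Per-layer time = 1.9658 + 12.9 = 14.8658 s.
Total: 9100 × 14.8658 s = 135278.78 s → 37.58 hours.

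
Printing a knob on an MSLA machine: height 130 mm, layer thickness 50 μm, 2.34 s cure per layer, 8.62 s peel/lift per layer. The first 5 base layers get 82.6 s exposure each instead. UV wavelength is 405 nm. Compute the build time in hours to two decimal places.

8.03 hours

Layer count = ceil(130 / 0.05) = 2600.
Burn-in layers = 5 × (82.6 + 8.62) = 456.1 s.
Normal layers = 2595 × (2.34 + 8.62) = 28441.2 s.
Total = 456.1 + 28441.2 = 28897.3 s = 8.03 hours.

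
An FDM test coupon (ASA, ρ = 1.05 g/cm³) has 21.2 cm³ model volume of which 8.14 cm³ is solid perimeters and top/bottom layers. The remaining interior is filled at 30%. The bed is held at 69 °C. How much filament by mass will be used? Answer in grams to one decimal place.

Infill region = 21.2 − 8.14, so 13.06 cm³.
Deposited infill: 0.30 × 13.06 → 3.918 cm³.
Total extruded: 8.14 + 3.918 → 12.058 cm³.
Mass = 12.058 × 1.05 = 12.6609 g.

12.7 g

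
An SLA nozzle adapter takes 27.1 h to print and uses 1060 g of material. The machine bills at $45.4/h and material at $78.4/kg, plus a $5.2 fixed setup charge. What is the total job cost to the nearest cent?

Machine cost = 45.4 × 27.1, so $1230.34.
Feedstock cost = 78.4 × 1060/1000, so $83.104.
Total = 1230.34 + 83.104 + 5.2 = 1318.644 ≈ $1318.64.

$1318.64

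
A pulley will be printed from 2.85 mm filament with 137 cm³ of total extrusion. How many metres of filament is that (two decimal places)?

Cross-section of 2.85 mm filament: π·(2.85/2)² = 6.3794 mm².
Length = 137 cm³ / 6.3794 mm² = 137000 / 6.3794 = 21475.37 mm = 21.48 m.

21.48 m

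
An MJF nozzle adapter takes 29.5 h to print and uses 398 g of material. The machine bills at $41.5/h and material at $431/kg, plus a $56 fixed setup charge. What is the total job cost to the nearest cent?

Machine cost: 41.5 × 29.5 → $1224.25.
Feedstock cost: 431 × 398/1000 → $171.538.
Total = 1224.25 + 171.538 + 56 = 1451.788 ≈ $1451.79.

$1451.79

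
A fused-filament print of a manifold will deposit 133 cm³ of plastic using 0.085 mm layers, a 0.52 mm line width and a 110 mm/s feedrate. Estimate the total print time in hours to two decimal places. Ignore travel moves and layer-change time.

7.60 hours

Line area = 0.085 × 0.52 = 0.0442 mm².
Path length: 133000 mm³ / 0.0442 mm² → 3009049.8 mm.
Print-move time = 3009049.8 / 110, so 27355 s.
In the requested units: 27355 s = 7.60 hours.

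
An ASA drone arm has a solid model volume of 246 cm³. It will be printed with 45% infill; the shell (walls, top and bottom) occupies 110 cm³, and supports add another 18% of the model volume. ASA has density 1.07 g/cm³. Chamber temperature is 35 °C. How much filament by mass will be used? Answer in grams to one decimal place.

Interior volume = 246 − 110 = 136 cm³.
Infill volume = 0.45 × 136 = 61.2 cm³.
Support = 0.18 × 246, so 44.28 cm³.
Total printed volume = 110 + 61.2 + 44.28, so 215.48 cm³.
Mass = 215.48 × 1.07 = 230.5636 g.

230.6 g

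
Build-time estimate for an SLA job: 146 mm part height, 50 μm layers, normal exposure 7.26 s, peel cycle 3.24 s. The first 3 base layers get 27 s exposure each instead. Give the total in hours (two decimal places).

Layer count = ceil(146 / 0.05) = 2920.
Base layers = 3 × (27 + 3.24), so 90.72 s.
Regular layers = 2917 × (7.26 + 3.24) = 30628.5 s.
Total = 90.72 + 30628.5 = 30719.22 s = 8.53 hours.

8.53 hours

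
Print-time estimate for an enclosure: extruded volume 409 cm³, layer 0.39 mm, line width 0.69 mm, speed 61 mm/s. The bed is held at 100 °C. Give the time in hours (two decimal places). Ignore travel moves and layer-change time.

6.92 hours

Line area = 0.39 × 0.69 = 0.2691 mm².
Total extruded path = 409000/0.2691 = 1519881.1 mm.
Time extruding = 1519881.1 / 61 = 24916.1 s.
Converting: 24916.1 s = 6.92 hours.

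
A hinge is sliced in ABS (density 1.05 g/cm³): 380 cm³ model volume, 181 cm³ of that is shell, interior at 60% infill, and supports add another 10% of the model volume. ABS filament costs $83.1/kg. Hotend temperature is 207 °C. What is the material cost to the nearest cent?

Volume inside the shell: 380 − 181 → 199 cm³.
Deposited infill = 0.60 × 199 = 119.4 cm³.
Support = 0.10 × 380 = 38 cm³.
Total extruded: 181 + 119.4 + 38 → 338.4 cm³.
Mass: 338.4 × 1.05 → 355.32 g.
At $83.1/kg: 355.32/1000 × 83.1 = $29.53.

$29.53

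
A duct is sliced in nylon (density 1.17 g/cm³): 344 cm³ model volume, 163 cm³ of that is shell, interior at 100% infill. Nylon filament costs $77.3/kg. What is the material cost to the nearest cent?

$31.11

Infill region = 344 − 163, so 181 cm³.
Infill deposited = 1.00 × 181 = 181 cm³.
Total printed volume = 163 + 181 = 344 cm³.
Mass = 344 × 1.17, so 402.48 g.
Cost = 402.48 g / 1000 × $77.3/kg = $31.11.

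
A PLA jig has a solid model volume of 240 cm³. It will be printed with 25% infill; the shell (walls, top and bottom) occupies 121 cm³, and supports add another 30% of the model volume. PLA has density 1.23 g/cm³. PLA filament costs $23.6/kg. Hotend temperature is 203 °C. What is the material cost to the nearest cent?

$6.47

Volume inside the shell = 240 − 121, so 119 cm³.
Infill volume: 0.25 × 119 → 29.75 cm³.
Support = 0.30 × 240, so 72 cm³.
Total printed volume = 121 + 29.75 + 72 = 222.75 cm³.
Mass: 222.75 × 1.23 → 273.9825 g.
Cost = 273.9825 g / 1000 × $23.6/kg = $6.47.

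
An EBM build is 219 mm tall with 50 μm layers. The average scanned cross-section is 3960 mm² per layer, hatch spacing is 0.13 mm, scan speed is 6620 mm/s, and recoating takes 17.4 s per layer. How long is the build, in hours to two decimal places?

26.77 hours

Layers = ⌈219/0.05⌉ = 4380.
Per-layer scan distance = 3960 / 0.13 = 30461.5 mm.
Beam time per layer: 30461.5 / 6620 → 4.6014 s.
Per-layer time: 4.6014 + 17.4 → 22.0014 s.
Build time = 4380 × 22.0014 = 96366.132 s = 26.77 hours.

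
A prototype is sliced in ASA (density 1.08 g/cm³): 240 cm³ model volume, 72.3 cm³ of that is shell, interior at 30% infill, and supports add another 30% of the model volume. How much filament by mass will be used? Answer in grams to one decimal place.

210.2 g

Volume inside the shell = 240 − 72.3 = 167.7 cm³.
Infill volume: 0.30 × 167.7 → 50.31 cm³.
Support = 0.30 × 240, so 72 cm³.
Total extruded = 72.3 + 50.31 + 72, so 194.61 cm³.
Mass: 194.61 × 1.08 → 210.1788 g.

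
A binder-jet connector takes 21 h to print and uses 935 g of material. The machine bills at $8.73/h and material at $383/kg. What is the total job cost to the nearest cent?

$541.44

Time charge: 8.73 × 21 → $183.33.
Material charge = 383 × 935/1000 = $358.105.
Job cost: 183.33 + 358.105 = 541.435 ≈ $541.44.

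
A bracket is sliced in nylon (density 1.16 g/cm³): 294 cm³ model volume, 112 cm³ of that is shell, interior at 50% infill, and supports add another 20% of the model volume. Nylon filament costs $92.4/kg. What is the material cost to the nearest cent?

Interior volume = 294 − 112, so 182 cm³.
Infill deposited = 0.50 × 182 = 91 cm³.
Support = 0.20 × 294, so 58.8 cm³.
Total printed volume = 112 + 91 + 58.8 = 261.8 cm³.
Mass: 261.8 × 1.16 → 303.688 g.
Cost = 303.688 g / 1000 × $92.4/kg = $28.06.

$28.06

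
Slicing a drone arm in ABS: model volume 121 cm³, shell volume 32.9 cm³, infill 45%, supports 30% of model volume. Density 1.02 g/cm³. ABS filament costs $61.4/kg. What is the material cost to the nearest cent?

Infill region = 121 − 32.9, so 88.1 cm³.
Infill deposited: 0.45 × 88.1 → 39.645 cm³.
Support: 0.30 × 121 → 36.3 cm³.
Total extruded: 32.9 + 39.645 + 36.3 → 108.845 cm³.
Mass: 108.845 × 1.02 → 111.0219 g.
At $61.4/kg: 111.0219/1000 × 61.4 = $6.82.

$6.82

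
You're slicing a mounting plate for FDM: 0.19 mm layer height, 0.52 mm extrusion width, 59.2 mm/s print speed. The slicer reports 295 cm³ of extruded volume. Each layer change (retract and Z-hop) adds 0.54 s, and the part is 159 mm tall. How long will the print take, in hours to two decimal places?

Extrusion cross-section = 0.19 × 0.52, so 0.0988 mm².
Total extruded path = 295000/0.0988 = 2985830 mm.
Extrusion time = 2985830 / 59.2 = 50436.3 s.
Layer count = ceil(159 / 0.19) = 837.
Layer-change overhead = 837 × 0.54 = 451.98 s.
Total = 50436.3 + 451.98 = 50888.28 s = 14.14 hours.

14.14 hours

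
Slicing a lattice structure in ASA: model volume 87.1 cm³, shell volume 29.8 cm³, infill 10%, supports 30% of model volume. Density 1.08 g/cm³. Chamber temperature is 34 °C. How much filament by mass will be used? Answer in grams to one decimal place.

66.6 g

Volume inside the shell = 87.1 − 29.8, so 57.3 cm³.
Deposited infill: 0.10 × 57.3 → 5.73 cm³.
Support = 0.30 × 87.1, so 26.13 cm³.
Total printed volume = 29.8 + 5.73 + 26.13 = 61.66 cm³.
Mass = 61.66 × 1.08 = 66.5928 g.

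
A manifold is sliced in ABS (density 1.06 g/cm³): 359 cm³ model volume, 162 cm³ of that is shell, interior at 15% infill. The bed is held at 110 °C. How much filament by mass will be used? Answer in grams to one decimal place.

203.0 g

Infill region = 359 − 162 = 197 cm³.
Infill volume = 0.15 × 197 = 29.55 cm³.
Total extruded = 162 + 29.55, so 191.55 cm³.
Mass = 191.55 × 1.06, so 203.043 g.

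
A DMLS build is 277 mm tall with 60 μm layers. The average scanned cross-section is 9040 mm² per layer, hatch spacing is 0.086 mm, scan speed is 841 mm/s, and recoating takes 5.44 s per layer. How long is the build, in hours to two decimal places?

167.28 hours

Layer count = ceil(277 / 0.06) = 4617.
Scan path per layer: 9040 / 0.086 → 105116.3 mm.
Scan time per layer = 105116.3 / 841 = 124.9897 s.
Per-layer time = 124.9897 + 5.44 = 130.4297 s.
Build time = 4617 × 130.4297 = 602193.9249 s = 167.28 hours.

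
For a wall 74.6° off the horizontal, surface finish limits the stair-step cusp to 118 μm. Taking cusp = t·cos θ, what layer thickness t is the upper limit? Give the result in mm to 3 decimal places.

cos(74.6°) = 0.2656; t_max = 0.118/0.2656 = 0.444 mm.

0.444 mm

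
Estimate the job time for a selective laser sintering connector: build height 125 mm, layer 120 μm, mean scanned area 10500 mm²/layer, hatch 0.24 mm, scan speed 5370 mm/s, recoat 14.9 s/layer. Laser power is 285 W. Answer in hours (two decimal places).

Layer count = ceil(125 / 0.12) = 1042.
Hatch length per layer: 10500 / 0.24 → 43750 mm.
Laser time per layer = 43750 / 5370 = 8.1471 s.
Layer cycle = 8.1471 + 14.9, so 23.0471 s.
Total: 1042 × 23.0471 s = 24015.0782 s → 6.67 hours.

6.67 hours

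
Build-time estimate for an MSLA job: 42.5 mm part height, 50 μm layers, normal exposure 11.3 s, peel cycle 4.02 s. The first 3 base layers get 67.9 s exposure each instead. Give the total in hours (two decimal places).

Layer count = ceil(42.5 / 0.05) = 850.
Base layers = 3 × (67.9 + 4.02), so 215.76 s.
Normal layers = 847 × (11.3 + 4.02) = 12976.04 s.
Total = 215.76 + 12976.04 = 13191.8 s = 3.66 hours.

3.66 hours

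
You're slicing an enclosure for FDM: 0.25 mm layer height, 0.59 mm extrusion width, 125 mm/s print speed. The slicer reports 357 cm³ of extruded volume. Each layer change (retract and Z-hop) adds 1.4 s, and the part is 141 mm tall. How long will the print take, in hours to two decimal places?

Bead cross-section = 0.25 × 0.59, so 0.1475 mm².
Toolpath length = 357 cm³ / 0.1475 mm² = 357000 / 0.1475 = 2420339 mm.
Print-move time: 2420339 / 125 → 19362.7 s.
Number of layers: 141 / 0.25 → 564 (rounded up).
Non-print overhead: 564 × 1.4 → 789.6 s.
Total = 19362.7 + 789.6 = 20152.3 s = 5.60 hours.

5.60 hours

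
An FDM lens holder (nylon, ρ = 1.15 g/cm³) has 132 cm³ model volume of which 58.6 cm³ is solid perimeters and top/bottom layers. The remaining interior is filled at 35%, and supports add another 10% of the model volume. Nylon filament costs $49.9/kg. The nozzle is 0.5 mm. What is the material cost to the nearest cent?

Volume inside the shell = 132 − 58.6, so 73.4 cm³.
Infill deposited = 0.35 × 73.4, so 25.69 cm³.
Support = 0.10 × 132, so 13.2 cm³.
Deposited volume = 58.6 + 25.69 + 13.2, so 97.49 cm³.
Mass = 97.49 × 1.15 = 112.1135 g.
Cost = 112.1135 g / 1000 × $49.9/kg = $5.59.

$5.59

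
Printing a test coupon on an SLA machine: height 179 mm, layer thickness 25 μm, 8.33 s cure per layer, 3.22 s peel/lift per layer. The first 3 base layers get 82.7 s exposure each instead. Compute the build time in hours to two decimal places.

Layer count = ceil(179 / 0.025) = 7160.
Bottom layers = 3 × (82.7 + 3.22) = 257.76 s.
Regular layers = 7157 × (8.33 + 3.22) = 82663.35 s.
Sum: 257.76 + 82663.35 = 82921.11 s → 23.03 hours.

23.03 hours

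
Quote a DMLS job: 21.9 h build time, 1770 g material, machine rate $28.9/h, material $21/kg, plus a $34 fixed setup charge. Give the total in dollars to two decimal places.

$704.08

Machine cost = 28.9 × 21.9, so $632.91.
Material cost = 21 × 1770/1000, so $37.17.
Total = 632.91 + 37.17 + 34 = $704.08.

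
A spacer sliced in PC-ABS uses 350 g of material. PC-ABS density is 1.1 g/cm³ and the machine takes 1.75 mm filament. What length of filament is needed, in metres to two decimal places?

Extruded volume: 350/1.1 = 318.1818 cm³ (318181.8 mm³).
A = π r² = π × 0.875² = 2.4053 mm².
Length = 318181.8 / 2.4053 = 132283.62 mm = 132.28 m.

132.28 m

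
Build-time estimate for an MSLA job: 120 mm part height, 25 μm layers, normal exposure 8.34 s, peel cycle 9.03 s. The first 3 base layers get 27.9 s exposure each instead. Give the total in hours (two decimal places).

23.18 hours

Number of layers: 120 / 0.025 → 4800 (rounded up).
Bottom layers = 3 × (27.9 + 9.03) = 110.79 s.
Normal layers = 4797 × (8.34 + 9.03), so 83323.89 s.
Total = 110.79 + 83323.89 = 83434.68 s = 23.18 hours.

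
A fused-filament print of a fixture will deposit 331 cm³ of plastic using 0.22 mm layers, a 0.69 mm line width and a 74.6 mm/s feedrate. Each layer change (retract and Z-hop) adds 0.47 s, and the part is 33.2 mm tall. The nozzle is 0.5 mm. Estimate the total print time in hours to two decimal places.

8.14 hours

Line area = 0.22 × 0.69 = 0.1518 mm².
Total extruded path = 331000/0.1518 = 2180500.7 mm.
Extrusion time = 2180500.7 / 74.6 = 29229.2 s.
Layer count = ceil(33.2 / 0.22) = 151.
Layer-change overhead = 151 × 0.47, so 70.97 s.
Total = 29229.2 + 70.97 = 29300.17 s = 8.14 hours.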